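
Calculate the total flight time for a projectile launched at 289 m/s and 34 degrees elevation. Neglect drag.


T = 2*v0*sin(theta)/g = 2*289*sin(34°)/9.81 = 32.95 s

32.95 s


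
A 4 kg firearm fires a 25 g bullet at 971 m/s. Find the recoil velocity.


v_recoil = m_p * v_p / m_gun = 0.025 * 971 / 4 = 6.069 m/s

6.069 m/s


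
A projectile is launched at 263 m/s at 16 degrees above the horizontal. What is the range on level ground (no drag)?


R = v0^2 * sin(2*theta) / g = 263^2 * sin(2*16°) / 9.81 = 3736 m

3736 m


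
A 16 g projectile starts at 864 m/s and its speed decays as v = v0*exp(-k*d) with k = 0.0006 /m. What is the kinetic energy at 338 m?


v = v0*exp(-k*d) = 864*exp(-0.0006*338) = 705.405 m/s
E = 0.5*m*v^2 = 0.5*0.016*705.405^2 = 3981 J

3981 J


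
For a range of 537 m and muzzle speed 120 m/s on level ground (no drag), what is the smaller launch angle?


sin(2*theta) = R*g/v0^2 = 537*9.81/120^2 = 0.365831, theta = arcsin(0.365831)/2 = 10.73°

10.73 degrees


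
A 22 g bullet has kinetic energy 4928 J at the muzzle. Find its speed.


v = sqrt(2*E/m) = sqrt(2*4928/0.022) = 669.3 m/s

669.3 m/s


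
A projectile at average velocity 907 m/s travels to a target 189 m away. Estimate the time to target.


t = d/v = 189/907 = 0.2084 s

0.2084 s


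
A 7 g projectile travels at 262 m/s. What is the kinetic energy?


E = 0.5*m*v^2 = 0.5*0.007*262^2 = 240.3 J

240.3 J


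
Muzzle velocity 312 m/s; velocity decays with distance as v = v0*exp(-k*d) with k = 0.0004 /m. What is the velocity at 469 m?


v = v0*exp(-k*d) = 312*exp(-0.0004*469) = 258.6 m/s

258.6 m/s


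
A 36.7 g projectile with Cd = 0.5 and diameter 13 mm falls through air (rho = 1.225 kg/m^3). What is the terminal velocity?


A = pi*(d/2)^2 = pi*(13/2000)^2 = 1.32732e-04 m^2
vt = sqrt(2mg/(Cd*rho*A)) = sqrt(2*0.0367*9.81/(0.5 * 1.225 * 1.32732e-04)) = 94.11 m/s

94.11 m/s


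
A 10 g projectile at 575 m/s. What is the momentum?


p = m*v = 0.01*575 = 5.75 kg·m/s

5.75 kg·m/s


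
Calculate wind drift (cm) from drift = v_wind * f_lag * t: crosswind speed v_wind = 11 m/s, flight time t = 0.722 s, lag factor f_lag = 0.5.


drift = v_wind * lag * t = 11 * 0.5 * 0.722 = 3.971 m ≈ 397.1 cm

397.1 cm


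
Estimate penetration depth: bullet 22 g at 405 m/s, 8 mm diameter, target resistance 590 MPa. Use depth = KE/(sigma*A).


A = pi*(d/2)^2 = pi*(8/2)^2 = 50.2655 mm^2
E = 0.5*m*v^2 = 0.5*0.022*405^2 = 1804.27 J
depth = E/(sigma*A) = 1804.27 J / (590 MPa * 50.2655 mm^2) = 1804.27/(590 * 50.2655) m = 0.0608388 m ≈ 60.84 mm

60.84 mm


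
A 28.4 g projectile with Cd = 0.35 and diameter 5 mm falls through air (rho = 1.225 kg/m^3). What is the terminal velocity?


A = pi*(d/2)^2 = pi*(5/2000)^2 = 1.96350e-05 m^2
vt = sqrt(2mg/(Cd*rho*A)) = sqrt(2*0.0284*9.81/(0.35 * 1.225 * 1.96350e-05)) = 257.3 m/s

257.3 m/s


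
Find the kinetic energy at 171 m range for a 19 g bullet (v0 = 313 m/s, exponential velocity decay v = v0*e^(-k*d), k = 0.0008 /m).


v = v0*exp(-k*d) = 313*exp(-0.0008*171) = 272.981 m/s
E = 0.5*m*v^2 = 0.5*0.019*272.981^2 = 707.9 J

707.9 J


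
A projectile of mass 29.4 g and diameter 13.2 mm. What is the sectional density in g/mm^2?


SD = m/d^2 = 29.4/13.2^2 = 0.1687 g/mm^2

0.1687 g/mm^2


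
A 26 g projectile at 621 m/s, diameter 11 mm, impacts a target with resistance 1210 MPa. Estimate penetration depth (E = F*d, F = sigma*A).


A = pi*(d/2)^2 = pi*(11/2)^2 = 95.0332 mm^2
E = 0.5*m*v^2 = 0.5*0.026*621^2 = 5013.33 J
depth = E/(sigma*A) = 5013.33 J / (1210 MPa * 95.0332 mm^2) = 5013.33/(1210 * 95.0332) m = 0.0435979 m ≈ 43.6 mm

43.6 mm


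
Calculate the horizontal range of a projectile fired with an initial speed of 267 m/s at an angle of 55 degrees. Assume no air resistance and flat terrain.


R = v0^2 * sin(2*theta) / g = 267^2 * sin(2*55°) / 9.81 = 6829 m

6829 m


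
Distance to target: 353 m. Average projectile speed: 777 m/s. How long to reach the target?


t = d/v = 353/777 = 0.4543 s

0.4543 s


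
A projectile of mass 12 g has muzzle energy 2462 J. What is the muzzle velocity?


v = sqrt(2*E/m) = sqrt(2*2462/0.012) = 640.6 m/s

640.6 m/s


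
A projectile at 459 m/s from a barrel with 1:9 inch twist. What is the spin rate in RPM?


twist_m = 9*0.0254 = 0.2286 m
spin = v/twist = 459/0.2286 = 2007.874 rev/s
RPM = spin*60 = 2007.874*60 ≈ 120472 RPM

120472 RPM


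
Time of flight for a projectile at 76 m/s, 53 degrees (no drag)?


T = 2*v0*sin(theta)/g = 2*76*sin(53°)/9.81 = 12.37 s

12.37 s


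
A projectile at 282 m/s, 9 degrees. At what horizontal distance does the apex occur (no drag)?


R = v0^2*sin(2*theta)/g = 282^2*sin(2*9°)/9.81 = 2505.02 m
apex_dist = R/2 = 2505.02/2 = 1253 m

1253 m


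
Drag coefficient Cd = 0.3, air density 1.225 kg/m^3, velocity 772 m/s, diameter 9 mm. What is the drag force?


A = pi*(d/2)^2 = pi*(9/2000)^2 = 6.36173e-05 m^2
Fd = 0.5*Cd*rho*A*v^2 = 0.5*0.3*1.225*6.36173e-05*772^2 = 6.967 N

6.967 N


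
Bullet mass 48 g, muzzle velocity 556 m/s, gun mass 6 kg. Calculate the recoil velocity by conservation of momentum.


v_recoil = m_p * v_p / m_gun = 0.048 * 556 / 6 = 4.448 m/s

4.448 m/s


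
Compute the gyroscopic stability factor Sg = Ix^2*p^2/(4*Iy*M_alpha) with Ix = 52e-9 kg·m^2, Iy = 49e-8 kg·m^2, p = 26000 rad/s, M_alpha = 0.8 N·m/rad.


Sg = Ix^2 * p^2 / (4 * Iy * M_alpha) = (52e-9)^2 * 26000^2 / (4 * 49e-8 * 0.8) = 1.166

1.166


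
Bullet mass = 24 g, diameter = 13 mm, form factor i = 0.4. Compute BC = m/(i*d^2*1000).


BC = m/(i*d^2*1000) = 24/(0.4 * 13^2 * 1000) = 0.000355

0.000355


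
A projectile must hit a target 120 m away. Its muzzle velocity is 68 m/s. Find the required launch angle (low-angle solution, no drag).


sin(2*theta) = R*g/v0^2 = 120*9.81/68^2 = 0.254585, theta = arcsin(0.254585)/2 = 7.374°

7.374 degrees


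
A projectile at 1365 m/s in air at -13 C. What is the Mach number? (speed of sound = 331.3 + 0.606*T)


a = 331.3 + 0.606*(-13) = 323.422 m/s
M = v/a = 1365/323.422 = 4.22

4.22


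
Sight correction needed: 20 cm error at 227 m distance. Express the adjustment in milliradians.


1 mrad subtends 1 cm per 10 m of range, so adj = error_cm / (dist_m / 10) = 20 / (227/10) = 0.8811 mrad

0.8811 mrad


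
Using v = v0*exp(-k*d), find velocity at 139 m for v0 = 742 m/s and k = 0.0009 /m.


v = v0*exp(-k*d) = 742*exp(-0.0009*139) = 654.7 m/s

654.7 m/s


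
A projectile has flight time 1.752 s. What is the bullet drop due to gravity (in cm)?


drop = 0.5*g*t^2 = 0.5*9.81*1.752^2 = 15.0559 m ≈ 1506 cm

1506 cm


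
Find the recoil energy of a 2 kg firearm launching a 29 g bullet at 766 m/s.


v_r = m_p*v_p/m_gun = 0.029*766/2 = 11.107 m/s, E_r = 0.5*m_gun*v_r^2 = 0.5*2*11.107^2 = 123.4 J

123.4 J


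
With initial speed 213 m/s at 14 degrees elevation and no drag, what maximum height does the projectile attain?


H = (v0*sin(theta))^2 / (2g) = (213*sin(14°))^2 / (2*9.81) = 135.3 m

135.3 m


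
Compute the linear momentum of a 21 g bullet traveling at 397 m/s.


p = m*v = 0.021*397 = 8.337 kg·m/s

8.337 kg·m/s


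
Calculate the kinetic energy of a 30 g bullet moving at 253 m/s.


E = 0.5*m*v^2 = 0.5*0.03*253^2 = 960.1 J

960.1 J


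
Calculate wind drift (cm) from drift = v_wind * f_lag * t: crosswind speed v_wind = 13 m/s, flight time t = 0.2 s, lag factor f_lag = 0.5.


drift = v_wind * lag * t = 13 * 0.5 * 0.2 = 1.3 m ≈ 130 cm

130 cm


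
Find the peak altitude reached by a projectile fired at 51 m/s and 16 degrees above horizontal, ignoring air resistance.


H = (v0*sin(theta))^2 / (2g) = (51*sin(16°))^2 / (2*9.81) = 10.07 m

10.07 m


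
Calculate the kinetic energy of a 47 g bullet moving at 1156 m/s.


E = 0.5*m*v^2 = 0.5*0.047*1156^2 = 31404 J

31404 J


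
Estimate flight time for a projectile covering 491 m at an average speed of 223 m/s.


t = d/v = 491/223 = 2.202 s

2.202 s


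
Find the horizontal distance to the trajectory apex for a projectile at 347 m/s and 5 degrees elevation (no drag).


R = v0^2*sin(2*theta)/g = 347^2*sin(2*5°)/9.81 = 2131.38 m
apex_dist = R/2 = 2131.38/2 = 1066 m

1066 m


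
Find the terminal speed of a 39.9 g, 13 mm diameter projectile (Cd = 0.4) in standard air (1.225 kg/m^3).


A = pi*(d/2)^2 = pi*(13/2000)^2 = 1.32732e-04 m^2
vt = sqrt(2mg/(Cd*rho*A)) = sqrt(2*0.0399*9.81/(0.4 * 1.225 * 1.32732e-04)) = 109.7 m/s

109.7 m/s


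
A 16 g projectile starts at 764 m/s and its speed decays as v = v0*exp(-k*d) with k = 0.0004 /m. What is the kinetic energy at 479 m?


v = v0*exp(-k*d) = 764*exp(-0.0004*479) = 630.787 m/s
E = 0.5*m*v^2 = 0.5*0.016*630.787^2 = 3183 J

3183 J


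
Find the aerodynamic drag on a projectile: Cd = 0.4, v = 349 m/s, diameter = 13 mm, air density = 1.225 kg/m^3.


A = pi*(d/2)^2 = pi*(13/2000)^2 = 1.32732e-04 m^2
Fd = 0.5*Cd*rho*A*v^2 = 0.5*0.4*1.225*1.32732e-04*349^2 = 3.961 N

3.961 N


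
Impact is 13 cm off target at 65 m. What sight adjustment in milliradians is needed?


1 mrad subtends 1 cm per 10 m of range, so adj = error_cm / (dist_m / 10) = 13 / (65/10) = 2 mrad

2 mrad


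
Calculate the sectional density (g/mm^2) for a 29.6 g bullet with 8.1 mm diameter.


SD = m/d^2 = 29.6/8.1^2 = 0.4512 g/mm^2

0.4512 g/mm^2


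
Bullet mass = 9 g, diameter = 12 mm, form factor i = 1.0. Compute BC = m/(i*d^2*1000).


BC = m/(i*d^2*1000) = 9/(1.0 * 12^2 * 1000) = 6.25e-05

6.25e-05


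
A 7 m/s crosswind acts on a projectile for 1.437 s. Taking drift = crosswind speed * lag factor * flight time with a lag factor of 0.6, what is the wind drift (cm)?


drift = v_wind * lag * t = 7 * 0.6 * 1.437 = 6.0354 m ≈ 603.5 cm

603.5 cm


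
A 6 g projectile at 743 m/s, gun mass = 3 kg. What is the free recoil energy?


v_r = m_p*v_p/m_gun = 0.006*743/3 = 1.486 m/s, E_r = 0.5*m_gun*v_r^2 = 0.5*3*1.486^2 = 3.312 J

3.312 J


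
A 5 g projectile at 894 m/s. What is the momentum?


p = m*v = 0.005*894 = 4.47 kg·m/s

4.47 kg·m/s


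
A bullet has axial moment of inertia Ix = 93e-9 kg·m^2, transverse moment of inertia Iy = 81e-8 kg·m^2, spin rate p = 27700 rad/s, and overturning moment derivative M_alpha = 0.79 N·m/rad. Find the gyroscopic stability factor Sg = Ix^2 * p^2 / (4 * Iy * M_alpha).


Sg = Ix^2 * p^2 / (4 * Iy * M_alpha) = (93e-9)^2 * 27700^2 / (4 * 81e-8 * 0.79) = 2.593

2.593


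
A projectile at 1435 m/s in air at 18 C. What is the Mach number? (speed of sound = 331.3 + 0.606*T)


a = 331.3 + 0.606*(18) = 342.208 m/s
M = v/a = 1435/342.208 = 4.193

4.193


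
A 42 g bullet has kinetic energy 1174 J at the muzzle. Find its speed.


v = sqrt(2*E/m) = sqrt(2*1174/0.042) = 236.4 m/s

236.4 m/s


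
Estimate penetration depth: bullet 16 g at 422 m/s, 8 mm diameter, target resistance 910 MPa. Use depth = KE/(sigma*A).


A = pi*(d/2)^2 = pi*(8/2)^2 = 50.2655 mm^2
E = 0.5*m*v^2 = 0.5*0.016*422^2 = 1424.67 J
depth = E/(sigma*A) = 1424.67 J / (910 MPa * 50.2655 mm^2) = 1424.67/(910 * 50.2655) m = 0.0311461 m ≈ 31.15 mm

31.15 mm


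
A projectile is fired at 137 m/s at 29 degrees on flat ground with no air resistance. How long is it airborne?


T = 2*v0*sin(theta)/g = 2*137*sin(29°)/9.81 = 13.54 s

13.54 s


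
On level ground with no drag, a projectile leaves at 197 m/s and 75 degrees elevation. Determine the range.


R = v0^2 * sin(2*theta) / g = 197^2 * sin(2*75°) / 9.81 = 1978 m

1978 m


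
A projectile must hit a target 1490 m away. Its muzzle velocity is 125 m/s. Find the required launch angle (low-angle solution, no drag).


sin(2*theta) = R*g/v0^2 = 1490*9.81/125^2 = 0.935482, theta = arcsin(0.935482)/2 = 34.65°

34.65 degrees


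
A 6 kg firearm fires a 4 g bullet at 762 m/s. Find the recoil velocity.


v_recoil = m_p * v_p / m_gun = 0.004 * 762 / 6 = 0.508 m/s

0.508 m/s


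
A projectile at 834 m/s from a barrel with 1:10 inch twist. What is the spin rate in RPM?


twist_m = 10*0.0254 = 0.254 m
spin = v/twist = 834/0.254 = 3283.465 rev/s
RPM = spin*60 = 3283.465*60 ≈ 197008 RPM

197008 RPM


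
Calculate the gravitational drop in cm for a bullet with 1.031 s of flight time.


drop = 0.5*g*t^2 = 0.5*9.81*1.031^2 = 5.21382 m ≈ 521.4 cm

521.4 cm


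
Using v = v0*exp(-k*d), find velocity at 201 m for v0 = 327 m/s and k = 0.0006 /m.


v = v0*exp(-k*d) = 327*exp(-0.0006*201) = 289.8 m/s

289.8 m/s


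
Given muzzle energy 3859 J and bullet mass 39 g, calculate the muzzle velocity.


v = sqrt(2*E/m) = sqrt(2*3859/0.039) = 444.9 m/s

444.9 m/s


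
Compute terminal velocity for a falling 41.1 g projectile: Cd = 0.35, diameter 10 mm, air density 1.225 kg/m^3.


A = pi*(d/2)^2 = pi*(10/2000)^2 = 7.85398e-05 m^2
vt = sqrt(2mg/(Cd*rho*A)) = sqrt(2*0.0411*9.81/(0.35 * 1.225 * 7.85398e-05)) = 154.7 m/s

154.7 m/s


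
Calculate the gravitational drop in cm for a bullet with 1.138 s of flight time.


drop = 0.5*g*t^2 = 0.5*9.81*1.138^2 = 6.35219 m ≈ 635.2 cm

635.2 cm


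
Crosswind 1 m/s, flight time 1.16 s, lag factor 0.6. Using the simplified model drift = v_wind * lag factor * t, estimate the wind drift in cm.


drift = v_wind * lag * t = 1 * 0.6 * 1.16 = 0.696 m ≈ 69.6 cm

69.6 cm


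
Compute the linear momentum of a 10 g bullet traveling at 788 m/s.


p = m*v = 0.01*788 = 7.88 kg·m/s

7.88 kg·m/s


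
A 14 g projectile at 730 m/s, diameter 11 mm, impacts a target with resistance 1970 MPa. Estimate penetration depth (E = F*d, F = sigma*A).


A = pi*(d/2)^2 = pi*(11/2)^2 = 95.0332 mm^2
E = 0.5*m*v^2 = 0.5*0.014*730^2 = 3730.3 J
depth = E/(sigma*A) = 3730.3 J / (1970 MPa * 95.0332 mm^2) = 3730.3/(1970 * 95.0332) m = 0.0199252 m ≈ 19.93 mm

19.93 mm


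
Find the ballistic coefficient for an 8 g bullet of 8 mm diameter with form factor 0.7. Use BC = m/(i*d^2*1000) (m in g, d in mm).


BC = m/(i*d^2*1000) = 8/(0.7 * 8^2 * 1000) = 0.0001786

0.0001786


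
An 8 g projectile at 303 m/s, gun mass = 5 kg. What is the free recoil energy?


v_r = m_p*v_p/m_gun = 0.008*303/5 = 0.4848 m/s, E_r = 0.5*m_gun*v_r^2 = 0.5*5*0.4848^2 = 0.5876 J

0.5876 J


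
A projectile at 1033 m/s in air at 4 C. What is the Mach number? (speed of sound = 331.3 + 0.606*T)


a = 331.3 + 0.606*(4) = 333.724 m/s
M = v/a = 1033/333.724 = 3.095

3.095


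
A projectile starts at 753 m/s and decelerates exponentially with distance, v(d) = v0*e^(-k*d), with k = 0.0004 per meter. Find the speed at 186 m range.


v = v0*exp(-k*d) = 753*exp(-0.0004*186) = 699 m/s

699 m/s


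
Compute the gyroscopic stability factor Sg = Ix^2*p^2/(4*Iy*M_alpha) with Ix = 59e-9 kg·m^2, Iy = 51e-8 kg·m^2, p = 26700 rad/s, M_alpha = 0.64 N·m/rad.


Sg = Ix^2 * p^2 / (4 * Iy * M_alpha) = (59e-9)^2 * 26700^2 / (4 * 51e-8 * 0.64) = 1.901

1.901


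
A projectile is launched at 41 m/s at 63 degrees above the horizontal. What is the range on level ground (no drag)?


R = v0^2 * sin(2*theta) / g = 41^2 * sin(2*63°) / 9.81 = 138.6 m

138.6 m


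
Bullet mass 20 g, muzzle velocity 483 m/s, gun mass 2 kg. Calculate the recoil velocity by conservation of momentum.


v_recoil = m_p * v_p / m_gun = 0.02 * 483 / 2 = 4.83 m/s

4.83 m/s


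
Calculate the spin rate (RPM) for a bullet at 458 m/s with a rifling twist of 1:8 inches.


twist_m = 8*0.0254 = 0.2032 m
spin = v/twist = 458/0.2032 = 2253.937 rev/s
RPM = spin*60 = 2253.937*60 ≈ 135236 RPM

135236 RPM


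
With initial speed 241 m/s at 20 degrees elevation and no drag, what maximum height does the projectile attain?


H = (v0*sin(theta))^2 / (2g) = (241*sin(20°))^2 / (2*9.81) = 346.3 m

346.3 m


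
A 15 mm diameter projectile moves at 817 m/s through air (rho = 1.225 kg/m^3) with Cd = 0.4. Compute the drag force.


A = pi*(d/2)^2 = pi*(15/2000)^2 = 1.76715e-04 m^2
Fd = 0.5*Cd*rho*A*v^2 = 0.5*0.4*1.225*1.76715e-04*817^2 = 28.9 N

28.9 N


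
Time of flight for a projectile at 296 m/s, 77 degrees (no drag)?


T = 2*v0*sin(theta)/g = 2*296*sin(77°)/9.81 = 58.8 s

58.8 s


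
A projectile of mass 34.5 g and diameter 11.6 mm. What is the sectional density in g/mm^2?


SD = m/d^2 = 34.5/11.6^2 = 0.2564 g/mm^2

0.2564 g/mm^2


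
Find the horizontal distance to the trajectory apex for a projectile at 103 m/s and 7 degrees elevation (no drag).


R = v0^2*sin(2*theta)/g = 103^2*sin(2*7°)/9.81 = 261.626 m
apex_dist = R/2 = 261.626/2 = 130.8 m

130.8 m


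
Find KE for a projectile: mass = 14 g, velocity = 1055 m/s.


E = 0.5*m*v^2 = 0.5*0.014*1055^2 = 7791 J

7791 J


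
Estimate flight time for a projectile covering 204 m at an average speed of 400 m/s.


t = d/v = 204/400 = 0.51 s

0.51 s


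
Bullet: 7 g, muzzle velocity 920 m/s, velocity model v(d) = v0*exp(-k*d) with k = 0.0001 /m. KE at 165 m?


v = v0*exp(-k*d) = 920*exp(-0.0001*165) = 904.945 m/s
E = 0.5*m*v^2 = 0.5*0.007*904.945^2 = 2866 J

2866 J


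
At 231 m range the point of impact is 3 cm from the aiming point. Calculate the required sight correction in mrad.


1 mrad subtends 1 cm per 10 m of range, so adj = error_cm / (dist_m / 10) = 3 / (231/10) = 0.1299 mrad

0.1299 mrad


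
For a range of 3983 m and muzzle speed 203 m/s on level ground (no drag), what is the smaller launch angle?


sin(2*theta) = R*g/v0^2 = 3983*9.81/203^2 = 0.948172, theta = arcsin(0.948172)/2 = 35.74°

35.74 degrees


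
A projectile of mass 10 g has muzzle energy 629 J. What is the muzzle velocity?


v = sqrt(2*E/m) = sqrt(2*629/0.01) = 354.7 m/s

354.7 m/s


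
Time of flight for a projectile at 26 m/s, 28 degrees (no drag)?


T = 2*v0*sin(theta)/g = 2*26*sin(28°)/9.81 = 2.489 s

2.489 s


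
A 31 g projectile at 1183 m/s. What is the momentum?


p = m*v = 0.031*1183 = 36.67 kg·m/s

36.67 kg·m/s


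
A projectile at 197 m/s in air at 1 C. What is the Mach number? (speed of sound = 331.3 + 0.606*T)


a = 331.3 + 0.606*(1) = 331.906 m/s
M = v/a = 197/331.906 = 0.5935

0.5935


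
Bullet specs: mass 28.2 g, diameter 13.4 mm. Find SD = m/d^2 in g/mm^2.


SD = m/d^2 = 28.2/13.4^2 = 0.1571 g/mm^2

0.1571 g/mm^2


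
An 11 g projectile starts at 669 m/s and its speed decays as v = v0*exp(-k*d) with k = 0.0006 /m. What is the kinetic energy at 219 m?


v = v0*exp(-k*d) = 669*exp(-0.0006*219) = 586.624 m/s
E = 0.5*m*v^2 = 0.5*0.011*586.624^2 = 1893 J

1893 J


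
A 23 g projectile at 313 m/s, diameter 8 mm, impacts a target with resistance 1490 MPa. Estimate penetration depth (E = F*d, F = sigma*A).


A = pi*(d/2)^2 = pi*(8/2)^2 = 50.2655 mm^2
E = 0.5*m*v^2 = 0.5*0.023*313^2 = 1126.64 J
depth = E/(sigma*A) = 1126.64 J / (1490 MPa * 50.2655 mm^2) = 1126.64/(1490 * 50.2655) m = 0.0150429 m ≈ 15.04 mm

15.04 mm


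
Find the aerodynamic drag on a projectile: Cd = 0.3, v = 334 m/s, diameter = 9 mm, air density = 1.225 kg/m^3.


A = pi*(d/2)^2 = pi*(9/2000)^2 = 6.36173e-05 m^2
Fd = 0.5*Cd*rho*A*v^2 = 0.5*0.3*1.225*6.36173e-05*334^2 = 1.304 N

1.304 N


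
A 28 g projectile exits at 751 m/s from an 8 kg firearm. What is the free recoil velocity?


v_recoil = m_p * v_p / m_gun = 0.028 * 751 / 8 = 2.628 m/s

2.628 m/s


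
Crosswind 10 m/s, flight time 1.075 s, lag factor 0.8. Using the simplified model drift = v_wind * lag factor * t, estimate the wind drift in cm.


drift = v_wind * lag * t = 10 * 0.8 * 1.075 = 8.6 m ≈ 860 cm

860 cm


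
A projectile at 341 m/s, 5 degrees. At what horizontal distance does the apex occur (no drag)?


R = v0^2*sin(2*theta)/g = 341^2*sin(2*5°)/9.81 = 2058.31 m
apex_dist = R/2 = 2058.31/2 = 1029 m

1029 m


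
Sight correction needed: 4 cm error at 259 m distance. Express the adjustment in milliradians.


1 mrad subtends 1 cm per 10 m of range, so adj = error_cm / (dist_m / 10) = 4 / (259/10) = 0.1544 mrad

0.1544 mrad


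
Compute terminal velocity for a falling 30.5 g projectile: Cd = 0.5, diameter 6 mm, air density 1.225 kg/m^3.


A = pi*(d/2)^2 = pi*(6/2000)^2 = 2.82743e-05 m^2
vt = sqrt(2mg/(Cd*rho*A)) = sqrt(2*0.0305*9.81/(0.5 * 1.225 * 2.82743e-05)) = 185.9 m/s

185.9 m/s


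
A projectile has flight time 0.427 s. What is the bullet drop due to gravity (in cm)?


drop = 0.5*g*t^2 = 0.5*9.81*0.427^2 = 0.894324 m ≈ 89.43 cm

89.43 cm


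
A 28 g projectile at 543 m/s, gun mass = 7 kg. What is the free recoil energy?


v_r = m_p*v_p/m_gun = 0.028*543/7 = 2.172 m/s, E_r = 0.5*m_gun*v_r^2 = 0.5*7*2.172^2 = 16.51 J

16.51 J


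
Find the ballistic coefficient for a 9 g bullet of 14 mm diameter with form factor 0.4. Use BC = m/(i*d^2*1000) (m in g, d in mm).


BC = m/(i*d^2*1000) = 9/(0.4 * 14^2 * 1000) = 0.0001148

0.0001148


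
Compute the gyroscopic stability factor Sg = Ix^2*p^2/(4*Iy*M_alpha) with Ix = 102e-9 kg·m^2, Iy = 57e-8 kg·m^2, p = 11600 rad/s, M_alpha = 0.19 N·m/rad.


Sg = Ix^2 * p^2 / (4 * Iy * M_alpha) = (102e-9)^2 * 11600^2 / (4 * 57e-8 * 0.19) = 3.232

3.232


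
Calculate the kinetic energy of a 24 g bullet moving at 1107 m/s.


E = 0.5*m*v^2 = 0.5*0.024*1107^2 = 14705 J

14705 J


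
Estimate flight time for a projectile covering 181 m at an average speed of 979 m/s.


t = d/v = 181/979 = 0.1849 s

0.1849 s


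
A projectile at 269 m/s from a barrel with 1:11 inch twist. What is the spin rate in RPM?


twist_m = 11*0.0254 = 0.2794 m
spin = v/twist = 269/0.2794 = 962.7774 rev/s
RPM = spin*60 = 962.7774*60 ≈ 57767 RPM

57767 RPM


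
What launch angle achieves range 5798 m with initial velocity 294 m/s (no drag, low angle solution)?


sin(2*theta) = R*g/v0^2 = 5798*9.81/294^2 = 0.65804, theta = arcsin(0.65804)/2 = 20.58°

20.58 degrees


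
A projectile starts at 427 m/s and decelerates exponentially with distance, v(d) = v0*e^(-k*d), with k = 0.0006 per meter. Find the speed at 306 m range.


v = v0*exp(-k*d) = 427*exp(-0.0006*306) = 355.4 m/s

355.4 m/s


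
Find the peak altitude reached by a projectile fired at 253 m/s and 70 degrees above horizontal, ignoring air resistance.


H = (v0*sin(theta))^2 / (2g) = (253*sin(70°))^2 / (2*9.81) = 2881 m

2881 m


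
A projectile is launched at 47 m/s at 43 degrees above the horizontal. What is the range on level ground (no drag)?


R = v0^2 * sin(2*theta) / g = 47^2 * sin(2*43°) / 9.81 = 224.6 m

224.6 m


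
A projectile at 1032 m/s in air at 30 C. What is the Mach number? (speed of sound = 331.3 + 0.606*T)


a = 331.3 + 0.606*(30) = 349.48 m/s
M = v/a = 1032/349.48 = 2.953

2.953


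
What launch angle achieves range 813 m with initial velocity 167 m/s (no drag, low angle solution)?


sin(2*theta) = R*g/v0^2 = 813*9.81/167^2 = 0.285974, theta = arcsin(0.285974)/2 = 8.309°

8.309 degrees


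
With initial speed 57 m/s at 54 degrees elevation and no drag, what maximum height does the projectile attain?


H = (v0*sin(theta))^2 / (2g) = (57*sin(54°))^2 / (2*9.81) = 108.4 m

108.4 m


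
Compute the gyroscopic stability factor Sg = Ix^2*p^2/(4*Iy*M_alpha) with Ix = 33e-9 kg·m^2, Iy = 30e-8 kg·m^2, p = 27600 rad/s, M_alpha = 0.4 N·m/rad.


Sg = Ix^2 * p^2 / (4 * Iy * M_alpha) = (33e-9)^2 * 27600^2 / (4 * 30e-8 * 0.4) = 1.728

1.728


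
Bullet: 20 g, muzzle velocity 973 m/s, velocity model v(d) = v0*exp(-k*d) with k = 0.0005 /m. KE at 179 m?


v = v0*exp(-k*d) = 973*exp(-0.0005*179) = 889.7 m/s
E = 0.5*m*v^2 = 0.5*0.02*889.7^2 = 7916 J

7916 J


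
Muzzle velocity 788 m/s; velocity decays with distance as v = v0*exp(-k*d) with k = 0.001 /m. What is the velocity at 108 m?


v = v0*exp(-k*d) = 788*exp(-0.001*108) = 707.3 m/s

707.3 m/s


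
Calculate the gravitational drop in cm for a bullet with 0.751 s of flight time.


drop = 0.5*g*t^2 = 0.5*9.81*0.751^2 = 2.76642 m ≈ 276.6 cm

276.6 cm


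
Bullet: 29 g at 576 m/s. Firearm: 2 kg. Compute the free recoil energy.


v_r = m_p*v_p/m_gun = 0.029*576/2 = 8.352 m/s, E_r = 0.5*m_gun*v_r^2 = 0.5*2*8.352^2 = 69.76 J

69.76 J


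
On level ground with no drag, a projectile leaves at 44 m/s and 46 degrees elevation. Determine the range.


R = v0^2 * sin(2*theta) / g = 44^2 * sin(2*46°) / 9.81 = 197.2 m

197.2 m


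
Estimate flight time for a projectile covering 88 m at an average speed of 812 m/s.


t = d/v = 88/812 = 0.1084 s

0.1084 s


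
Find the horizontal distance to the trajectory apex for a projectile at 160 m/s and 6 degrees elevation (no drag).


R = v0^2*sin(2*theta)/g = 160^2*sin(2*6°)/9.81 = 542.563 m
apex_dist = R/2 = 542.563/2 = 271.3 m

271.3 m


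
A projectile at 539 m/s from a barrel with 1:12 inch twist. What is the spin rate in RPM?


twist_m = 12*0.0254 = 0.3048 m
spin = v/twist = 539/0.3048 = 1768.373 rev/s
RPM = spin*60 = 1768.373*60 ≈ 106102 RPM

106102 RPM


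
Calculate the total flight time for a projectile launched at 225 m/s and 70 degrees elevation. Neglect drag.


T = 2*v0*sin(theta)/g = 2*225*sin(70°)/9.81 = 43.11 s

43.11 s


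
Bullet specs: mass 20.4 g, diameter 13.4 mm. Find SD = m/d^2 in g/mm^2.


SD = m/d^2 = 20.4/13.4^2 = 0.1136 g/mm^2

0.1136 g/mm^2


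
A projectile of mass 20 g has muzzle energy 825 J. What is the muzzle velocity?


v = sqrt(2*E/m) = sqrt(2*825/0.02) = 287.2 m/s

287.2 m/s


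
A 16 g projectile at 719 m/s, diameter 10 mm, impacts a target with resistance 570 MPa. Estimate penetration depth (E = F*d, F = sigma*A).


A = pi*(d/2)^2 = pi*(10/2)^2 = 78.5398 mm^2
E = 0.5*m*v^2 = 0.5*0.016*719^2 = 4135.69 J
depth = E/(sigma*A) = 4135.69 J / (570 MPa * 78.5398 mm^2) = 4135.69/(570 * 78.5398) m = 0.0923811 m ≈ 92.38 mm

92.38 mm


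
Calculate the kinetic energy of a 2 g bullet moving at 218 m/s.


E = 0.5*m*v^2 = 0.5*0.002*218^2 = 47.52 J

47.52 J


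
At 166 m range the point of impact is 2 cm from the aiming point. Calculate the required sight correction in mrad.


1 mrad subtends 1 cm per 10 m of range, so adj = error_cm / (dist_m / 10) = 2 / (166/10) = 0.1205 mrad

0.1205 mrad


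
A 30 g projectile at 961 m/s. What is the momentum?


p = m*v = 0.03*961 = 28.83 kg·m/s

28.83 kg·m/s


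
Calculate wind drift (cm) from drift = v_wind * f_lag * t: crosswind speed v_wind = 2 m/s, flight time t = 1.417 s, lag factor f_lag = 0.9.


drift = v_wind * lag * t = 2 * 0.9 * 1.417 = 2.5506 m ≈ 255.1 cm

255.1 cm


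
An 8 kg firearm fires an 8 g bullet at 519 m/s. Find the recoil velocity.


v_recoil = m_p * v_p / m_gun = 0.008 * 519 / 8 = 0.519 m/s

0.519 m/s


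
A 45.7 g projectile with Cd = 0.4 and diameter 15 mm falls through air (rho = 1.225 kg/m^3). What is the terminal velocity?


A = pi*(d/2)^2 = pi*(15/2000)^2 = 1.76715e-04 m^2
vt = sqrt(2mg/(Cd*rho*A)) = sqrt(2*0.0457*9.81/(0.4 * 1.225 * 1.76715e-04)) = 101.8 m/s

101.8 m/s


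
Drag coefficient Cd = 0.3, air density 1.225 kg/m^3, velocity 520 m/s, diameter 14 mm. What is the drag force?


A = pi*(d/2)^2 = pi*(14/2000)^2 = 1.53938e-04 m^2
Fd = 0.5*Cd*rho*A*v^2 = 0.5*0.3*1.225*1.53938e-04*520^2 = 7.649 N

7.649 N


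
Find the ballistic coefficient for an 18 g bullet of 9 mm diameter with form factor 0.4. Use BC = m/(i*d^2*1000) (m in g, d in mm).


BC = m/(i*d^2*1000) = 18/(0.4 * 9^2 * 1000) = 0.0005556

0.0005556


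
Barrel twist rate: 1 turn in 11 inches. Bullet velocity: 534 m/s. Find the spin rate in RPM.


twist_m = 11*0.0254 = 0.2794 m
spin = v/twist = 534/0.2794 = 1911.238 rev/s
RPM = spin*60 = 1911.238*60 ≈ 114674 RPM

114674 RPM


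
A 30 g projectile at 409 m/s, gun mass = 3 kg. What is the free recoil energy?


v_r = m_p*v_p/m_gun = 0.03*409/3 = 4.09 m/s, E_r = 0.5*m_gun*v_r^2 = 0.5*3*4.09^2 = 25.09 J

25.09 J


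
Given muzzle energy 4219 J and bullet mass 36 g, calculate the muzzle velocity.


v = sqrt(2*E/m) = sqrt(2*4219/0.036) = 484.1 m/s

484.1 m/s


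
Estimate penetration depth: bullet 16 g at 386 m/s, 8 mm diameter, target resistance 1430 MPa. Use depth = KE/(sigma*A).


A = pi*(d/2)^2 = pi*(8/2)^2 = 50.2655 mm^2
E = 0.5*m*v^2 = 0.5*0.016*386^2 = 1191.97 J
depth = E/(sigma*A) = 1191.97 J / (1430 MPa * 50.2655 mm^2) = 1191.97/(1430 * 50.2655) m = 0.0165828 m ≈ 16.58 mm

16.58 mm


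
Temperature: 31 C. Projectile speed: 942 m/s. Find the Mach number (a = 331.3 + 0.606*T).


a = 331.3 + 0.606*(31) = 350.086 m/s
M = v/a = 942/350.086 = 2.691

2.691


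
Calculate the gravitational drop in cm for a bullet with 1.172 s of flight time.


drop = 0.5*g*t^2 = 0.5*9.81*1.172^2 = 6.73743 m ≈ 673.7 cm

673.7 cm


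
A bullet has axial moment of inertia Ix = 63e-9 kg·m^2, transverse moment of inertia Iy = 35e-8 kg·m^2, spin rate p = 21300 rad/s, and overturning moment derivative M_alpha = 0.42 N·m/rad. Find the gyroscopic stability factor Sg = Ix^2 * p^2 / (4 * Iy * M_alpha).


Sg = Ix^2 * p^2 / (4 * Iy * M_alpha) = (63e-9)^2 * 21300^2 / (4 * 35e-8 * 0.42) = 3.062

3.062


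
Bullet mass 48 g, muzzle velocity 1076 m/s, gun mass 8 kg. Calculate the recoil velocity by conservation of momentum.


v_recoil = m_p * v_p / m_gun = 0.048 * 1076 / 8 = 6.456 m/s

6.456 m/s


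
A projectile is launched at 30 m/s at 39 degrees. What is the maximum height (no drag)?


H = (v0*sin(theta))^2 / (2g) = (30*sin(39°))^2 / (2*9.81) = 18.17 m

18.17 m


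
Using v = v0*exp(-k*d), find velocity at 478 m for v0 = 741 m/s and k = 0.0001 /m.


v = v0*exp(-k*d) = 741*exp(-0.0001*478) = 706.4 m/s

706.4 m/s


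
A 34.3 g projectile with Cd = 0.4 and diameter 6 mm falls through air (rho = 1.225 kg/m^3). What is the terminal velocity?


A = pi*(d/2)^2 = pi*(6/2000)^2 = 2.82743e-05 m^2
vt = sqrt(2mg/(Cd*rho*A)) = sqrt(2*0.0343*9.81/(0.4 * 1.225 * 2.82743e-05)) = 220.4 m/s

220.4 m/s


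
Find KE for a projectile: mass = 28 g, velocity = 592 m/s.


E = 0.5*m*v^2 = 0.5*0.028*592^2 = 4906 J

4906 J


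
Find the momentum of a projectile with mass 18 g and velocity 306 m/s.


p = m*v = 0.018*306 = 5.508 kg·m/s

5.508 kg·m/s


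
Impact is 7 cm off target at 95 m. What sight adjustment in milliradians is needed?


1 mrad subtends 1 cm per 10 m of range, so adj = error_cm / (dist_m / 10) = 7 / (95/10) = 0.7368 mrad

0.7368 mrad


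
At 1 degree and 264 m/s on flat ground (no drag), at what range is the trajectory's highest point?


R = v0^2*sin(2*theta)/g = 264^2*sin(2*1°)/9.81 = 247.947 m
apex_dist = R/2 = 247.947/2 = 124 m

124 m


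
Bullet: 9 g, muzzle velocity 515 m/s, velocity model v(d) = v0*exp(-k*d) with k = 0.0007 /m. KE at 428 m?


v = v0*exp(-k*d) = 515*exp(-0.0007*428) = 381.674 m/s
E = 0.5*m*v^2 = 0.5*0.009*381.674^2 = 655.5 J

655.5 J


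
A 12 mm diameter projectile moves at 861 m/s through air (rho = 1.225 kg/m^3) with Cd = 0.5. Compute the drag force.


A = pi*(d/2)^2 = pi*(12/2000)^2 = 1.13097e-04 m^2
Fd = 0.5*Cd*rho*A*v^2 = 0.5*0.5*1.225*1.13097e-04*861^2 = 25.68 N

25.68 N


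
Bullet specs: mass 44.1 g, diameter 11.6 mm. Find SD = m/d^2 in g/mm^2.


SD = m/d^2 = 44.1/11.6^2 = 0.3277 g/mm^2

0.3277 g/mm^2


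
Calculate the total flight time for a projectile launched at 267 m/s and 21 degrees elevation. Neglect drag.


T = 2*v0*sin(theta)/g = 2*267*sin(21°)/9.81 = 19.51 s

19.51 s


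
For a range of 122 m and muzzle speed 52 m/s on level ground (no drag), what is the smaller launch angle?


sin(2*theta) = R*g/v0^2 = 122*9.81/52^2 = 0.442611, theta = arcsin(0.442611)/2 = 13.14°

13.14 degrees


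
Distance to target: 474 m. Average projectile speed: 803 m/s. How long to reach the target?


t = d/v = 474/803 = 0.5903 s

0.5903 s


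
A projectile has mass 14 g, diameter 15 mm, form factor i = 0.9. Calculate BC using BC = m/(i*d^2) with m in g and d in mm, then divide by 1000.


BC = m/(i*d^2*1000) = 14/(0.9 * 15^2 * 1000) = 6.914e-05

6.914e-05


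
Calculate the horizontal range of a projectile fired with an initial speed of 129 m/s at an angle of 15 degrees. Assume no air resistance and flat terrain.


R = v0^2 * sin(2*theta) / g = 129^2 * sin(2*15°) / 9.81 = 848.2 m

848.2 m


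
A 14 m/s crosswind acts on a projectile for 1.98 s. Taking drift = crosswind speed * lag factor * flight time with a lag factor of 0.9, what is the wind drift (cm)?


drift = v_wind * lag * t = 14 * 0.9 * 1.98 = 24.948 m ≈ 2495 cm

2495 cm


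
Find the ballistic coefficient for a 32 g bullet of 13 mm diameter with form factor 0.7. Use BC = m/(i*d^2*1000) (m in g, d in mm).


BC = m/(i*d^2*1000) = 32/(0.7 * 13^2 * 1000) = 0.0002705

0.0002705


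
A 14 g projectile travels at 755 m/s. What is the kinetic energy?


E = 0.5*m*v^2 = 0.5*0.014*755^2 = 3990 J

3990 J


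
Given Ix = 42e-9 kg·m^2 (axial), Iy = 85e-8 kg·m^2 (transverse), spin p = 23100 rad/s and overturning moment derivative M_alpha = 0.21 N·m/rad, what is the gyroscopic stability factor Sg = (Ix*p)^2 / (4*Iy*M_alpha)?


Sg = Ix^2 * p^2 / (4 * Iy * M_alpha) = (42e-9)^2 * 23100^2 / (4 * 85e-8 * 0.21) = 1.318

1.318


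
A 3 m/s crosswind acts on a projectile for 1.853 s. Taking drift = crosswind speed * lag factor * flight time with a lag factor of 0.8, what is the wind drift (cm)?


drift = v_wind * lag * t = 3 * 0.8 * 1.853 = 4.4472 m ≈ 444.7 cm

444.7 cm


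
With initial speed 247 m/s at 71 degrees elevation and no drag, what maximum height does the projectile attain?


H = (v0*sin(theta))^2 / (2g) = (247*sin(71°))^2 / (2*9.81) = 2780 m

2780 m


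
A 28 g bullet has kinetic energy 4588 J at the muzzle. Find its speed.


v = sqrt(2*E/m) = sqrt(2*4588/0.028) = 572.5 m/s

572.5 m/s


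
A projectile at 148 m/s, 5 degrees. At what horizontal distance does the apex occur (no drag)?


R = v0^2*sin(2*theta)/g = 148^2*sin(2*5°)/9.81 = 387.726 m
apex_dist = R/2 = 387.726/2 = 193.9 m

193.9 m


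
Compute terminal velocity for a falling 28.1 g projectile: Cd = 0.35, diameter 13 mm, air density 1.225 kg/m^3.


A = pi*(d/2)^2 = pi*(13/2000)^2 = 1.32732e-04 m^2
vt = sqrt(2mg/(Cd*rho*A)) = sqrt(2*0.0281*9.81/(0.35 * 1.225 * 1.32732e-04)) = 98.43 m/s

98.43 m/s


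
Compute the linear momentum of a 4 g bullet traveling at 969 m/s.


p = m*v = 0.004*969 = 3.876 kg·m/s

3.876 kg·m/s


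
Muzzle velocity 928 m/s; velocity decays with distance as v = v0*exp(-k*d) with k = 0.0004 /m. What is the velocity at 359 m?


v = v0*exp(-k*d) = 928*exp(-0.0004*359) = 803.9 m/s

803.9 m/s


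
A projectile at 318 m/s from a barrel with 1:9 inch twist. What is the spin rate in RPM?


twist_m = 9*0.0254 = 0.2286 m
spin = v/twist = 318/0.2286 = 1391.076 rev/s
RPM = spin*60 = 1391.076*60 ≈ 83465 RPM

83465 RPM


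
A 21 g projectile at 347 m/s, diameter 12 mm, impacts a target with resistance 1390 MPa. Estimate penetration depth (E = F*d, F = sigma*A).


A = pi*(d/2)^2 = pi*(12/2)^2 = 113.097 mm^2
E = 0.5*m*v^2 = 0.5*0.021*347^2 = 1264.29 J
depth = E/(sigma*A) = 1264.29 J / (1390 MPa * 113.097 mm^2) = 1264.29/(1390 * 113.097) m = 0.00804231 m ≈ 8.042 mm

8.042 mm


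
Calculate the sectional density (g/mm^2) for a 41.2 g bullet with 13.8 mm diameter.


SD = m/d^2 = 41.2/13.8^2 = 0.2163 g/mm^2

0.2163 g/mm^2


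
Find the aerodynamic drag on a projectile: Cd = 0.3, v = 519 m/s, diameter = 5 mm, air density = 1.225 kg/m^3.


A = pi*(d/2)^2 = pi*(5/2000)^2 = 1.96350e-05 m^2
Fd = 0.5*Cd*rho*A*v^2 = 0.5*0.3*1.225*1.96350e-05*519^2 = 0.9718 N

0.9718 N


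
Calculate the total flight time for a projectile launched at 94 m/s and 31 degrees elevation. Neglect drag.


T = 2*v0*sin(theta)/g = 2*94*sin(31°)/9.81 = 9.87 s

9.87 s


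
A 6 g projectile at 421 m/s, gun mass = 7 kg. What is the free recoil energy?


v_r = m_p*v_p/m_gun = 0.006*421/7 = 0.360857 m/s, E_r = 0.5*m_gun*v_r^2 = 0.5*7*0.360857^2 = 0.4558 J

0.4558 J


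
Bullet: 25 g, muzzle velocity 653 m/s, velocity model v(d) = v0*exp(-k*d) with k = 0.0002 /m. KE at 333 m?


v = v0*exp(-k*d) = 653*exp(-0.0002*333) = 610.927 m/s
E = 0.5*m*v^2 = 0.5*0.025*610.927^2 = 4665 J

4665 J


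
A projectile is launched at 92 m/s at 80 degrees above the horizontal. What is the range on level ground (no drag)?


R = v0^2 * sin(2*theta) / g = 92^2 * sin(2*80°) / 9.81 = 295.1 m

295.1 m


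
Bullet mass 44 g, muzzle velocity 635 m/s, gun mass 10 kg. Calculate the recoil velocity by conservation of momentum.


v_recoil = m_p * v_p / m_gun = 0.044 * 635 / 10 = 2.794 m/s

2.794 m/s


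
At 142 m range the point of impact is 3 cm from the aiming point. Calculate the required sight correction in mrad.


1 mrad subtends 1 cm per 10 m of range, so adj = error_cm / (dist_m / 10) = 3 / (142/10) = 0.2113 mrad

0.2113 mrad


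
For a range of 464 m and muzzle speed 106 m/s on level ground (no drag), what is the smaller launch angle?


sin(2*theta) = R*g/v0^2 = 464*9.81/106^2 = 0.405112, theta = arcsin(0.405112)/2 = 11.95°

11.95 degrees


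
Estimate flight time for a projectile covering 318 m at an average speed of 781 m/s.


t = d/v = 318/781 = 0.4072 s

0.4072 s


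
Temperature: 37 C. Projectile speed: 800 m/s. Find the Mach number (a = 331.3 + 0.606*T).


a = 331.3 + 0.606*(37) = 353.722 m/s
M = v/a = 800/353.722 = 2.262

2.262


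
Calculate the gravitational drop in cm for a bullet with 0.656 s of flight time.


drop = 0.5*g*t^2 = 0.5*9.81*0.656^2 = 2.1108 m ≈ 211.1 cm

211.1 cm


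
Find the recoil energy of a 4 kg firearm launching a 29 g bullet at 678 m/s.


v_r = m_p*v_p/m_gun = 0.029*678/4 = 4.9155 m/s, E_r = 0.5*m_gun*v_r^2 = 0.5*4*4.9155^2 = 48.32 J

48.32 J


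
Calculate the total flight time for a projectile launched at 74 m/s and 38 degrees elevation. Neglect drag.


T = 2*v0*sin(theta)/g = 2*74*sin(38°)/9.81 = 9.288 s

9.288 s


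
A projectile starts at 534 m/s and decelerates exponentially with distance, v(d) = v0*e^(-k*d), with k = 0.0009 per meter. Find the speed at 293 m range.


v = v0*exp(-k*d) = 534*exp(-0.0009*293) = 410.2 m/s

410.2 m/s


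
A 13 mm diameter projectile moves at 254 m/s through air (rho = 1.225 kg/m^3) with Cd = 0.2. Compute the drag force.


A = pi*(d/2)^2 = pi*(13/2000)^2 = 1.32732e-04 m^2
Fd = 0.5*Cd*rho*A*v^2 = 0.5*0.2*1.225*1.32732e-04*254^2 = 1.049 N

1.049 N


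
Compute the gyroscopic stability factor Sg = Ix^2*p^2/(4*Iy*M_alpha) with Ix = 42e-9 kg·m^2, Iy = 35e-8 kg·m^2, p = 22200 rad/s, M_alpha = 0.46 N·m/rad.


Sg = Ix^2 * p^2 / (4 * Iy * M_alpha) = (42e-9)^2 * 22200^2 / (4 * 35e-8 * 0.46) = 1.35

1.35


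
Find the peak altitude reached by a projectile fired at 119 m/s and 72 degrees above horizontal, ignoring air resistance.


H = (v0*sin(theta))^2 / (2g) = (119*sin(72°))^2 / (2*9.81) = 652.8 m

652.8 m


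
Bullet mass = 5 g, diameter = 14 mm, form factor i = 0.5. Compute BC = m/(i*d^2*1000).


BC = m/(i*d^2*1000) = 5/(0.5 * 14^2 * 1000) = 5.102e-05

5.102e-05


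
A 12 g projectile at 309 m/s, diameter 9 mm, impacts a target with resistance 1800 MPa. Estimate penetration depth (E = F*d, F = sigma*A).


A = pi*(d/2)^2 = pi*(9/2)^2 = 63.6173 mm^2
E = 0.5*m*v^2 = 0.5*0.012*309^2 = 572.886 J
depth = E/(sigma*A) = 572.886 J / (1800 MPa * 63.6173 mm^2) = 572.886/(1800 * 63.6173) m = 0.00500289 m ≈ 5.003 mm

5.003 mm


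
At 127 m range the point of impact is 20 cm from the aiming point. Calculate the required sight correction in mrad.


1 mrad subtends 1 cm per 10 m of range, so adj = error_cm / (dist_m / 10) = 20 / (127/10) = 1.575 mrad

1.575 mrad


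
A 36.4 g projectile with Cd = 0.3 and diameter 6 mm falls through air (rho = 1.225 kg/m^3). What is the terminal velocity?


A = pi*(d/2)^2 = pi*(6/2000)^2 = 2.82743e-05 m^2
vt = sqrt(2mg/(Cd*rho*A)) = sqrt(2*0.0364*9.81/(0.3 * 1.225 * 2.82743e-05)) = 262.2 m/s

262.2 m/s
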